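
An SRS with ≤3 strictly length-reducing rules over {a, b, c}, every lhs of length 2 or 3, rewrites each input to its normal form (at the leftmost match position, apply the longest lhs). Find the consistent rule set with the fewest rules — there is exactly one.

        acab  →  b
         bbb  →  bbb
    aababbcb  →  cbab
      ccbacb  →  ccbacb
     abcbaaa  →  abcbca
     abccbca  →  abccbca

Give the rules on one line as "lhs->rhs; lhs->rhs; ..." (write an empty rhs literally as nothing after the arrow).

  | acab => b
  | bbb
  | aababbcb => cbabbcb => cbab
  | ccbacb

aa->c; aca->; bbc->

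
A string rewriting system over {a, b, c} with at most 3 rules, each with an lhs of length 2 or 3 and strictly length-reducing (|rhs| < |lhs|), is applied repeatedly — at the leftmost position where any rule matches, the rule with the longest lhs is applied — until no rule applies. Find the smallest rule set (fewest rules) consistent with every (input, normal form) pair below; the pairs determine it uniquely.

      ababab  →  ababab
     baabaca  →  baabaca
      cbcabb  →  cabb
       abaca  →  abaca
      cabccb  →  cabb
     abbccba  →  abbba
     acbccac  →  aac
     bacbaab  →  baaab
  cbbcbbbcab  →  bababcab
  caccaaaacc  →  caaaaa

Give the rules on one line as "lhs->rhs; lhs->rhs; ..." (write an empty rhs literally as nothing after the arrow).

  | ababab
  | baabaca
  | cbcabb => cabb
  | abaca

cb->; cbb->ba; cc->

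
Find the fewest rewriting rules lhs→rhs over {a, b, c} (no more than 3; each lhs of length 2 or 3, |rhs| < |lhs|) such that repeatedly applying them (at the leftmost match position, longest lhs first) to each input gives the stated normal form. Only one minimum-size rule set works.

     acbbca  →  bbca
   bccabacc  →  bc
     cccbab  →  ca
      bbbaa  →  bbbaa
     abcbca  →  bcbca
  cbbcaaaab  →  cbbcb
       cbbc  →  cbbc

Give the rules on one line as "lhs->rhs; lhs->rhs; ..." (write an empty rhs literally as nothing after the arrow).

  | acbbca => bbca
  | bccabacc => bccbacc => bcaacc => bcac => bc
  | cccbab => ccaab => ccab => ccb => ca
  | bbbaa

ab->b; ac->; ccb->ca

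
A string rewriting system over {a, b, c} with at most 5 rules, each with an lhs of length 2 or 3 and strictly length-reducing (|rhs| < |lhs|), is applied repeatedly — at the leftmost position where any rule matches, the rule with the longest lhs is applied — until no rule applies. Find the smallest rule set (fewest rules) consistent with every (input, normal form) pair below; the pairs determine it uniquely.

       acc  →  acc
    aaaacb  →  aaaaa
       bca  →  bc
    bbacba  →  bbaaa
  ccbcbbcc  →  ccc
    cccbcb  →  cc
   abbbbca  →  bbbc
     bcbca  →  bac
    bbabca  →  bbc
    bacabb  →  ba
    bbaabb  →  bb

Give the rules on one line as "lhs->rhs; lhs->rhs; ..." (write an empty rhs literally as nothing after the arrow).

ab->; ca->c; cb->a; cbb->

  | acc
  | aaaacb => aaaaa
  | bca => bc
  | bbacba => bbaaa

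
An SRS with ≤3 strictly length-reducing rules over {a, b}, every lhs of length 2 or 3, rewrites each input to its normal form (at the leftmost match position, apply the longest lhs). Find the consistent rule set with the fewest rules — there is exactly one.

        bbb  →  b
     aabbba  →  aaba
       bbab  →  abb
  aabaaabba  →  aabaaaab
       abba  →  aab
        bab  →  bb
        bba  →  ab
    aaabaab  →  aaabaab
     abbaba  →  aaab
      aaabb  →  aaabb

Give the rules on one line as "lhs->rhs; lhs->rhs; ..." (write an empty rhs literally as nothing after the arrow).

bab->bb; bba->ab; bbb->b

  | bbb => b
  | aabbba => aaba
  | bbab => abb
  | aabaaabba => aabaaaab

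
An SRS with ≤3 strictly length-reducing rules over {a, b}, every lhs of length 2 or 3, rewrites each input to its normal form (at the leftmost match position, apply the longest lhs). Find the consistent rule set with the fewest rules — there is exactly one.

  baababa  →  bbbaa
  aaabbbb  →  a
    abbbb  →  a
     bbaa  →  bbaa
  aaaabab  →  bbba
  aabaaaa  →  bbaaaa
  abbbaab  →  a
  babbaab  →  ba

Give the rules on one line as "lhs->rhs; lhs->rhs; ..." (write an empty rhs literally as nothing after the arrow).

  | baababa => bbbaba => bbbaa
  | aaabbbb => abbbbb => abbbb => abbb => abb => ab => a
  | abbbb => abbb => abb => ab => a
  | bbaa

aab->bb; ab->a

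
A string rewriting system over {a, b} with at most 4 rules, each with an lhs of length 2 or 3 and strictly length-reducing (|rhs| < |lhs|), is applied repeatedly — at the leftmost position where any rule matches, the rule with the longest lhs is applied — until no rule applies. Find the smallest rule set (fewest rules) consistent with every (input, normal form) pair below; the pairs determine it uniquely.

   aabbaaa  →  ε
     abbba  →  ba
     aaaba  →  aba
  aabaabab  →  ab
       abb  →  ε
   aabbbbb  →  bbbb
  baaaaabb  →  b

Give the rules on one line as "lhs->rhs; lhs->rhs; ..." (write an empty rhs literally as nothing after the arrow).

aa->; aab->; abb->; baa->a

  | aabbaaa => baaa => aa => ε
  | abbba => ba
  | aaaba => aba
  | aabaabab => aabab => ab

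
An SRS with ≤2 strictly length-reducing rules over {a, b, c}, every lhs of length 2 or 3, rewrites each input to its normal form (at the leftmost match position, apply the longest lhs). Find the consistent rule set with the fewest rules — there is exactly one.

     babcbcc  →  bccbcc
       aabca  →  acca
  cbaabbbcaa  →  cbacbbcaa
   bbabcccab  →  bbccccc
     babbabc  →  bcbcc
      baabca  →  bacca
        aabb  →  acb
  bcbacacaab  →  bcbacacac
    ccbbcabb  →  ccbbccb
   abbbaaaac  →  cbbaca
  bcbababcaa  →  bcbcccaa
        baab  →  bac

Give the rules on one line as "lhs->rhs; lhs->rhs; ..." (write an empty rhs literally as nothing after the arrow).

aac->ba; ab->c

  | babcbcc => bccbcc
  | aabca => acca
  | cbaabbbcaa => cbacbbcaa
  | bbabcccab => bbccccab => bbccccc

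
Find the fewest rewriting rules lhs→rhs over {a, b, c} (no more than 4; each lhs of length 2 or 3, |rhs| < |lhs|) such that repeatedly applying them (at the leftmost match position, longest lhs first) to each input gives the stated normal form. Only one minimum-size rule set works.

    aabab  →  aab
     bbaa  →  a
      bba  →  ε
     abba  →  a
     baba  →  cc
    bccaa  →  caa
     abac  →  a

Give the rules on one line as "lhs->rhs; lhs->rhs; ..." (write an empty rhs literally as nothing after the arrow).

  | aabab => aacb => aab
  | bbaa => bca => a
  | bba => bc => ε
  | abba => abc => a

ac->a; ba->c; bc->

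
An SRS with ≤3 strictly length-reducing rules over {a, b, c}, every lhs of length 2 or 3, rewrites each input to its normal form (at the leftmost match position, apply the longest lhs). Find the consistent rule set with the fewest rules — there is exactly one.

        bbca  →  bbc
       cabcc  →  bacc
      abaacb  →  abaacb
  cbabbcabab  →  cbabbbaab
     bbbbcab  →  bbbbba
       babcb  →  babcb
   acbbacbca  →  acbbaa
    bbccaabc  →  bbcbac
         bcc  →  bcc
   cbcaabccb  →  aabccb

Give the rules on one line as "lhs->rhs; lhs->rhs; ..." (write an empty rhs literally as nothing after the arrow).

ca->c; cab->ba; cbc->

  | bbca => bbc
  | cabcc => bacc
  | abaacb
  | cbabbcabab => cbabbbaab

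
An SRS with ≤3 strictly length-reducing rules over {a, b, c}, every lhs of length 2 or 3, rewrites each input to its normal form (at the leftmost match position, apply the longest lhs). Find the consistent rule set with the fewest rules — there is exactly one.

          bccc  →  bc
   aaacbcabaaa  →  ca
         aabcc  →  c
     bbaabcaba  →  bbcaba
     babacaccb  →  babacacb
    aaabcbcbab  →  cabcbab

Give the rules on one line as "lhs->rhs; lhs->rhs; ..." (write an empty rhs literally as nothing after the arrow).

  | bccc => bcc => bc
  | aaacbcabaaa => cacbcabaaa => caaaabaaa => ccaabaaa => caabaaa => ccbaaa => cbaaa => cbca => aaa => ca
  | aabcc => cbcc => aac => cc => c
  | bbaabcaba => bbcbcaba => bbaaaba => bbcaba

aa->c; cbc->aa; cc->c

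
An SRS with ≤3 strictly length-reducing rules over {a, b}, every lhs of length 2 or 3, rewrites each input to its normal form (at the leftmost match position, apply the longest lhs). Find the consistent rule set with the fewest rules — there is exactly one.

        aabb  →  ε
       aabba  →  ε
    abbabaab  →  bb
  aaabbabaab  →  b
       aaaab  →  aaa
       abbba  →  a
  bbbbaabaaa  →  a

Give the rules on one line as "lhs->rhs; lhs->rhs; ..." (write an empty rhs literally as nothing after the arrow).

ab->; aba->ab; bba->a

  | aabb => ab => ε
  | aabba => aba => ab => ε
  | abbabaab => babaab => babab => babb => bb
  | aaabbabaab => aababaab => aabbaab => abaab => abab => abb => b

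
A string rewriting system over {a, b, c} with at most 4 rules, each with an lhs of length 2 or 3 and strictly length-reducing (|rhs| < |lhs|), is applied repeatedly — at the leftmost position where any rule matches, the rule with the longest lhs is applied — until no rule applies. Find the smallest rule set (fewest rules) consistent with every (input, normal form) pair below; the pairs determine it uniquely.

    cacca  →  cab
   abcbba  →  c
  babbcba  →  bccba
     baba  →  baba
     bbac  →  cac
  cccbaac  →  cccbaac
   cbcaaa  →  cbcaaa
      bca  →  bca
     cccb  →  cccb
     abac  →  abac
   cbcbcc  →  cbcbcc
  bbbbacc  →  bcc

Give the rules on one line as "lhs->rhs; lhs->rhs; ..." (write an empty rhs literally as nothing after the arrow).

abb->c; bb->c; cca->b

  | cacca => cab
  | abcbba => abcca => abb => c
  | babbcba => bccba
  | baba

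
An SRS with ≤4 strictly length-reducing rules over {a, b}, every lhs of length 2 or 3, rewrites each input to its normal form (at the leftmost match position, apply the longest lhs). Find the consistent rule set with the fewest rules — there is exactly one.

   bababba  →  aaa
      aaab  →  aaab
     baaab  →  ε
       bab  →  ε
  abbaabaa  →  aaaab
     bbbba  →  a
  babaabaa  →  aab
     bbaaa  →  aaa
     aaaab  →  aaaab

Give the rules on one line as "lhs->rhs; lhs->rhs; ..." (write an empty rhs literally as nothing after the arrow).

  | bababba => bbabba => abba => aaa
  | aaab
  | baaab => baab => bab => bb => ε
  | bab => bb => ε

abb->aa; ba->b; bb->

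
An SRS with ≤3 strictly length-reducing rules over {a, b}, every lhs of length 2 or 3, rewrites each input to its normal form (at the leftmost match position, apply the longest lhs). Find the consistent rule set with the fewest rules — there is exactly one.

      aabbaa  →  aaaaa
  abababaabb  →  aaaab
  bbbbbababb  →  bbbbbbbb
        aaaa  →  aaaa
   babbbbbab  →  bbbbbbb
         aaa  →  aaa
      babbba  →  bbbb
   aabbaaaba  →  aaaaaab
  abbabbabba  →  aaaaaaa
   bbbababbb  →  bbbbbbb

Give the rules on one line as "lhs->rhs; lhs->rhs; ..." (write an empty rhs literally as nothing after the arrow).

abb->aa; ba->b

  | aabbaa => aaaaa
  | abababaabb => abbabaabb => aaabaabb => aaababb => aaabbb => aaaab
  | bbbbbababb => bbbbbbabb => bbbbbbbb
  | aaaa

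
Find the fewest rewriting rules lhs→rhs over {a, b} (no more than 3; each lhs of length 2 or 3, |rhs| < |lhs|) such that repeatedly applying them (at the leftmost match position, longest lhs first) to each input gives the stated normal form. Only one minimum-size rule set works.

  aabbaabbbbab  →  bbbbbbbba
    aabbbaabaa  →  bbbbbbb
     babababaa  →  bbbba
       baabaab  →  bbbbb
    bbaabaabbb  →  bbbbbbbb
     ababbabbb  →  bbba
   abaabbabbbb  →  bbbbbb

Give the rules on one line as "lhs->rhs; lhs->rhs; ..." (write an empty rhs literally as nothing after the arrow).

aa->b; ab->a

  | aabbaabbbbab => bbbaabbbbab => bbbbbbbbab => bbbbbbbba
  | aabbbaabaa => bbbbaabaa => bbbbbbaa => bbbbbbb
  | babababaa => baababaa => bbbabaa => bbbaaa => bbbba
  | baabaab => bbbaab => bbbbb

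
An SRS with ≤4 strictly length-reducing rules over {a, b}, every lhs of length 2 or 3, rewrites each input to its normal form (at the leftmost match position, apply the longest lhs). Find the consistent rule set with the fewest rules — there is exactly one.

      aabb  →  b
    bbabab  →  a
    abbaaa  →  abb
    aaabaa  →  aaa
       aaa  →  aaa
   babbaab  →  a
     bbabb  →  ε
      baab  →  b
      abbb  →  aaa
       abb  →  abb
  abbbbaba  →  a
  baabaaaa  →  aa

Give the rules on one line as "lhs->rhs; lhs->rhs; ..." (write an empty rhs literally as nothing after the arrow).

aab->; baa->; bba->bb; bbb->aa

  | aabb => b
  | bbabab => bbbab => aaab => a
  | abbaaa => abbaa => abba => abb
  | aaabaa => aaa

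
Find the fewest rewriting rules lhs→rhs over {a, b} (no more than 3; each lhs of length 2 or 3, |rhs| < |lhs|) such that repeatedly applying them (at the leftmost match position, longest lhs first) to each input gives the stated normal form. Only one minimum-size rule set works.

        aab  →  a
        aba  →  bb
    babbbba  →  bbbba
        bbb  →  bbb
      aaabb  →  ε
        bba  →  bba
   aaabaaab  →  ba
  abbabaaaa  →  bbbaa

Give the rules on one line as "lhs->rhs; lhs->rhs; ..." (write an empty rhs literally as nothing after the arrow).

aaa->aa; ab->; aba->bb

  | aab => a
  | aba => bb
  | babbbba => bbbba
  | bbb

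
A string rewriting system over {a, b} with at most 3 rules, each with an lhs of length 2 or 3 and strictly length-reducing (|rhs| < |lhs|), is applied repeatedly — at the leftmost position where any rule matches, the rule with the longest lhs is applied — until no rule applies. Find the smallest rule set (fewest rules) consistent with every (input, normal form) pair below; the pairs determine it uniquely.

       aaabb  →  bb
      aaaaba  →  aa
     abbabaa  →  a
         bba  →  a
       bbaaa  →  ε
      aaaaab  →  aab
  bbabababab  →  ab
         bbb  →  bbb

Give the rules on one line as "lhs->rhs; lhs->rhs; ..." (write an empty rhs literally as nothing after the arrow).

  | aaabb => bb
  | aaaaba => aba => aa
  | abbabaa => ababaa => aabaa => aaaa => a
  | bba => ba => a

aaa->; ba->a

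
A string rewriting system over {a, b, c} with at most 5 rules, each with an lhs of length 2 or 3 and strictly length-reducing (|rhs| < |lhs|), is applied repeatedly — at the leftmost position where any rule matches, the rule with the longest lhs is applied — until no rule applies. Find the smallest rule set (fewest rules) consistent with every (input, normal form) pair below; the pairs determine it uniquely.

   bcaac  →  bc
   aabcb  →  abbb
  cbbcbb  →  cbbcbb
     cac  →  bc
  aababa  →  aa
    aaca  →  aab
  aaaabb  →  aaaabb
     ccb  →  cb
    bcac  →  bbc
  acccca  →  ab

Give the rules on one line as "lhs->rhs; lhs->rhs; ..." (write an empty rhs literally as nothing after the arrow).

abc->bb; ba->; ca->b; cc->c

  | bcaac => bbac => bc
  | aabcb => abbb
  | cbbcbb
  | cac => bc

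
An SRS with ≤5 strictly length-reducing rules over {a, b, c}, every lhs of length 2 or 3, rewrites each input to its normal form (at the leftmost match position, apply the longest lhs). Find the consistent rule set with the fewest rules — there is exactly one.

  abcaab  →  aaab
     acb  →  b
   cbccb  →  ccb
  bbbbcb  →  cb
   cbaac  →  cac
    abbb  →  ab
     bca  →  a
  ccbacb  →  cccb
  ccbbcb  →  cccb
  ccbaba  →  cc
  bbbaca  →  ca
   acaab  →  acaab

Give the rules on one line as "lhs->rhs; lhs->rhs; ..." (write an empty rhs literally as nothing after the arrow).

acb->b; ba->; bb->; bc->

  | abcaab => aaab
  | acb => b
  | cbccb => ccb
  | bbbbcb => bbcb => cb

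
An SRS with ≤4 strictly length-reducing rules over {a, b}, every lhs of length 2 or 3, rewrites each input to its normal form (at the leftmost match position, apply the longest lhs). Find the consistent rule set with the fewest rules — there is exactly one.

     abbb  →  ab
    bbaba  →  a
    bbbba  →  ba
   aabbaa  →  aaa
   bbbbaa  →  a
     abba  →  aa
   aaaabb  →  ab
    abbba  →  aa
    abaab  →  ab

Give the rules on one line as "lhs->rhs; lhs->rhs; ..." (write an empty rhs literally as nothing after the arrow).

aab->ab; aba->aa; baa->a; bb->b

  | abbb => abb => ab
  | bbaba => baba => baa => a
  | bbbba => bbba => bba => ba
  | aabbaa => abbaa => abaa => aaa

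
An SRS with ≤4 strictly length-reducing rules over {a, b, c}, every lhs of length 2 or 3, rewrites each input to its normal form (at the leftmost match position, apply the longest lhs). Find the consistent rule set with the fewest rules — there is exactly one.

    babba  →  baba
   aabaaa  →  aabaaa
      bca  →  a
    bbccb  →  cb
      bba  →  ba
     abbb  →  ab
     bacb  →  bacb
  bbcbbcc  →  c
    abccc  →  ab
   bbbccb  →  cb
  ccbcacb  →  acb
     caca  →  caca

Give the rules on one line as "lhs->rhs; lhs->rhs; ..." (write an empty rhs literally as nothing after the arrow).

  | babba => baba
  | aabaaa
  | bca => a
  | bbccb => bccb => cb

bb->b; bc->; cc->b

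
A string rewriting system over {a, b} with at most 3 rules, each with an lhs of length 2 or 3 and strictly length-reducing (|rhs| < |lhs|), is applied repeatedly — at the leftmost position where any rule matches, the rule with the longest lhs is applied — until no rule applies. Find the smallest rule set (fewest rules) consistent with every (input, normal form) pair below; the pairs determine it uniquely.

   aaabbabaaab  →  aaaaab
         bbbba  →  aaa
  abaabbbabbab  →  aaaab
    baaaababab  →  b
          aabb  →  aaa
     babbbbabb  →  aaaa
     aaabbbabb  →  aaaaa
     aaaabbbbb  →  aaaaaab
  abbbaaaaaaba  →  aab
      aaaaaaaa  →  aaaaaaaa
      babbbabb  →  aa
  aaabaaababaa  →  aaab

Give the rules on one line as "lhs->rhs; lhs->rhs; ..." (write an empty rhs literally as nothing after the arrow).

  | aaabbabaaab => aaaaabaaab => aaaaabaab => aaaaabab => aaaaab
  | bbbba => abba => aaa
  | abaabbbabbab => ababbbabbab => abbbabbab => aababbab => aabbab => aaaab
  | baaaababab => baaababab => baababab => bababab => babab => bab => b

ba->b; bab->b; bb->a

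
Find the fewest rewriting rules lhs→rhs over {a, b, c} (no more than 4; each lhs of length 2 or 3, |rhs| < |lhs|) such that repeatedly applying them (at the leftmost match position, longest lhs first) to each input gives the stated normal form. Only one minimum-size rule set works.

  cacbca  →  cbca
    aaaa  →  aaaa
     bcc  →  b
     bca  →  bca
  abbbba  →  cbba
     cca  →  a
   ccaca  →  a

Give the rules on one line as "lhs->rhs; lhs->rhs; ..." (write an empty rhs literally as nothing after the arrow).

  | cacbca => cbca
  | aaaa
  | bcc => b
  | bca

abb->c; ac->; cc->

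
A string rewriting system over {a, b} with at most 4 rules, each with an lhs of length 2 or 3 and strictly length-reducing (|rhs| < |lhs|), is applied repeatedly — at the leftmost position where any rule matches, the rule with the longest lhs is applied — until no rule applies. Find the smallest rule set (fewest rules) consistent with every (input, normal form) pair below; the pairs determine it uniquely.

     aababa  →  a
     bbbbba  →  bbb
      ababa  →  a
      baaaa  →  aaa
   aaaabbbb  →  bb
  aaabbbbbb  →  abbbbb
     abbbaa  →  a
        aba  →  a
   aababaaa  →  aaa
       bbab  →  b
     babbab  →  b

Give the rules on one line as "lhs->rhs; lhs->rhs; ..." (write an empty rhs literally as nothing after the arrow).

aab->; ba->; bba->

  | aababa => aba => a
  | bbbbba => bbb
  | ababa => aba => a
  | baaaa => aaa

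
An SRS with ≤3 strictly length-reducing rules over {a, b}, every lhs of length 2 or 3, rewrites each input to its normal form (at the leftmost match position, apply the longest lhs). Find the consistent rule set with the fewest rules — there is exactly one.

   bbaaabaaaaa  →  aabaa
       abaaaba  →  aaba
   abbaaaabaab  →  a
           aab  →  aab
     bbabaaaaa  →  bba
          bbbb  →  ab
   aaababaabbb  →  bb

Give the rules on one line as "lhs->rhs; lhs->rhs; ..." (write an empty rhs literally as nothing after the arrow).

  | bbaaabaaaaa => bbbbbaaaaa => abbaaaaa => abbbbaa => aabaa
  | abaaaba => abbbba => aaba
  | abbaaaabaab => abbbbabaab => aababaab => aaabaab => bbbaab => aaab => bbb => a
  | aab

aaa->bb; bab->ab; bbb->a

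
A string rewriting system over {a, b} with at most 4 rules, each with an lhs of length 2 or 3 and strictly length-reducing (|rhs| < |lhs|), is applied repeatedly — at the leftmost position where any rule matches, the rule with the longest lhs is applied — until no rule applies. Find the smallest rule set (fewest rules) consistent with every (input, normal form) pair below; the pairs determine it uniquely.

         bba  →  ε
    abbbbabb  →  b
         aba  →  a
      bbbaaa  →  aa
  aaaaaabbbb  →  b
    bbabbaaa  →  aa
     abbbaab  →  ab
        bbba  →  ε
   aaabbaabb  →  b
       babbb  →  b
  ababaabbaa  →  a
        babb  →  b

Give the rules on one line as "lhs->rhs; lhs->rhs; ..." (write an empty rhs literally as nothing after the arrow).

  | bba => ba => ε
  | abbbbabb => bbbbabb => bbbabb => bbabb => babb => bb => b
  | aba => a
  | bbbaaa => bbaaa => baaa => aa

abb->bb; ba->; bb->b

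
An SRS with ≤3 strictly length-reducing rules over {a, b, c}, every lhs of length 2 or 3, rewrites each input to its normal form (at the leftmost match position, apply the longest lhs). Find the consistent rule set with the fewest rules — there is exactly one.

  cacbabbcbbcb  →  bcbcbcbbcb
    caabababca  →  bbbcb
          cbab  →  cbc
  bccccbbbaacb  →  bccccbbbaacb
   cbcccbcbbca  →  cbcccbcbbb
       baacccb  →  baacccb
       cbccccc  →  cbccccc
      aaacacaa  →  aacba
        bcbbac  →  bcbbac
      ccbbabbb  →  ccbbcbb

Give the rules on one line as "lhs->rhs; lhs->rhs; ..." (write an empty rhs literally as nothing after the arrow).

  | cacbabbcbbcb => bcbabbcbbcb => bcbcbcbbcb
  | caabababca => babababca => bcababca => bbbabca => bbbcca => bbbcb
  | cbab => cbc
  | bccccbbbaacb

ab->c; ca->b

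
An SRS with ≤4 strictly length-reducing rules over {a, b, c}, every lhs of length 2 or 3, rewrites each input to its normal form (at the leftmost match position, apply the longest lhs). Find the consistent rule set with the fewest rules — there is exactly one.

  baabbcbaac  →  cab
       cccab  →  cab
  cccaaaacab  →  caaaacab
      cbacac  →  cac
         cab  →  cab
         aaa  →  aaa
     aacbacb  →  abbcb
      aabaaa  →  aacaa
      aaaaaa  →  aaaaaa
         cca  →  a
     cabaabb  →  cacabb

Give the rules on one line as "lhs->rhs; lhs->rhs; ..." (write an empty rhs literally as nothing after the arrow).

  | baabbcbaac => cabbcbaac => cabbccac => cabbac => cabcc => cab
  | cccab => cab
  | cccaaaacab => caaaacab
  | cbacac => cccac => cac

acc->bb; ba->c; cc->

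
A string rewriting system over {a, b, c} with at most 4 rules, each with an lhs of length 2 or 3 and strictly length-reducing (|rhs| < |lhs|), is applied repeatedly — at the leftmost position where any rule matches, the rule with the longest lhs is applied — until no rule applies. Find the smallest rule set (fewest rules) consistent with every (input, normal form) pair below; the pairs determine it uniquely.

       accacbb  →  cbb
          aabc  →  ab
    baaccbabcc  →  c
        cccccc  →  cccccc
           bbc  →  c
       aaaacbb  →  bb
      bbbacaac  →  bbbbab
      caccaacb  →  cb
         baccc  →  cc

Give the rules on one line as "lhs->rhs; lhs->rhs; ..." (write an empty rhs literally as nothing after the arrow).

abb->cc; ac->b; bc->c; ca->

  | accacbb => bcacbb => cacbb => cbb
  | aabc => aac => ab
  | baaccbabcc => babcbabcc => bacbabcc => bbbabcc => bbbacc => bbbbc => bbbc => bbc => bc => c
  | cccccc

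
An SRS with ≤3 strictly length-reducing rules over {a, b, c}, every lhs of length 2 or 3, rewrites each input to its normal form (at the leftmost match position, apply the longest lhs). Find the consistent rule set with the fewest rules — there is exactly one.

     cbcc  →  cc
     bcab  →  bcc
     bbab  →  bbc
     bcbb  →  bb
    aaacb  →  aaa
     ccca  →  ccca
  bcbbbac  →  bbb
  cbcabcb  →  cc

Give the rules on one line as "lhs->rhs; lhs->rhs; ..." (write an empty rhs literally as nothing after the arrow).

  | cbcc => cc
  | bcab => bcc
  | bbab => bbc
  | bcbb => bb

ab->c; bac->b; cb->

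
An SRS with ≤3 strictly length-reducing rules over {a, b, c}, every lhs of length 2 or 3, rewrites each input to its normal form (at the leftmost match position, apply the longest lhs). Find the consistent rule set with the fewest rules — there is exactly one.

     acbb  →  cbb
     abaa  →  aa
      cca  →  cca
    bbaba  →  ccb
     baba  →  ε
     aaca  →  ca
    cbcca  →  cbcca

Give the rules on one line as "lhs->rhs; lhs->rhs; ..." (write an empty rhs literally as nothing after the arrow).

ac->c; ba->; bba->cb

  | acbb => cbb
  | abaa => aa
  | cca
  | bbaba => cbba => ccb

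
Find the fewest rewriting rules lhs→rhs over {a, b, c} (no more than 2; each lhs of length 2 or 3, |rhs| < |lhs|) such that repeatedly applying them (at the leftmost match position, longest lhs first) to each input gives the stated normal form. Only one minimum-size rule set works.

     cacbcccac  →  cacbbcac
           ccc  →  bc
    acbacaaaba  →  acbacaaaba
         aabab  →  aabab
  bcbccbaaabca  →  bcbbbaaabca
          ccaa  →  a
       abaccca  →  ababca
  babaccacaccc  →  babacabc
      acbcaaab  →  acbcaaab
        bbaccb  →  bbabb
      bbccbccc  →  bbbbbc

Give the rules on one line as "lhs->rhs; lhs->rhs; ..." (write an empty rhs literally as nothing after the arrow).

cc->b; cca->

  | cacbcccac => cacbbcac
  | ccc => bc
  | acbacaaaba
  | aabab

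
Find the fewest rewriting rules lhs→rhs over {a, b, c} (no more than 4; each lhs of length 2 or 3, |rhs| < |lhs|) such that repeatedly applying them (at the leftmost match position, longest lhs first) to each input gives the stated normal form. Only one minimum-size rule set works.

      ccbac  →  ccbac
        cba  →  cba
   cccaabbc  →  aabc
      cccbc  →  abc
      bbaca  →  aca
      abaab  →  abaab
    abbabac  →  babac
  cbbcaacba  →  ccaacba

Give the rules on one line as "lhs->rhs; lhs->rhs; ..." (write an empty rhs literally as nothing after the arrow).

abb->b; bb->; ccc->a

  | ccbac
  | cba
  | cccaabbc => aaabbc => aabc
  | cccbc => abc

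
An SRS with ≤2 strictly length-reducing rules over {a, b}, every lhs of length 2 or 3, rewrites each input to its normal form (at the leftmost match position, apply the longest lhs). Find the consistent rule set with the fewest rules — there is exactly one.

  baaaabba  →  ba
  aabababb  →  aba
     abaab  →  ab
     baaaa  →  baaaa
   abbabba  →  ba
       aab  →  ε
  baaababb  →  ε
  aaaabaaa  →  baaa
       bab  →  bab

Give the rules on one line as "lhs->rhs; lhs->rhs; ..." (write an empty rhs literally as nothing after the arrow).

  | baaaabba => baabbba => bbbbba => bbba => ba
  | aabababb => bbababb => ababb => aba
  | abaab => abbb => ab
  | baaaa

aab->bb; bb->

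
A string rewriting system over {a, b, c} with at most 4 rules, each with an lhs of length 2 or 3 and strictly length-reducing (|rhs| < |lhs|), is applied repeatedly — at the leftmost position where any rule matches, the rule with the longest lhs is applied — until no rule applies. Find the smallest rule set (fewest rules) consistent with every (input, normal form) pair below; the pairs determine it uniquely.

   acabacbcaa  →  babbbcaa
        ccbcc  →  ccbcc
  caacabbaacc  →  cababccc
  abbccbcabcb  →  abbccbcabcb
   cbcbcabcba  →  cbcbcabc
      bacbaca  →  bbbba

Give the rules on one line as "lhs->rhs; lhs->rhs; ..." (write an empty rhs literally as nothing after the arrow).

  | acabacbcaa => babacbcaa => babbbcaa
  | ccbcc
  | caacabbaacc => cababbaacc => cababccc
  | abbccbcabcb

ac->b; baa->c; cba->c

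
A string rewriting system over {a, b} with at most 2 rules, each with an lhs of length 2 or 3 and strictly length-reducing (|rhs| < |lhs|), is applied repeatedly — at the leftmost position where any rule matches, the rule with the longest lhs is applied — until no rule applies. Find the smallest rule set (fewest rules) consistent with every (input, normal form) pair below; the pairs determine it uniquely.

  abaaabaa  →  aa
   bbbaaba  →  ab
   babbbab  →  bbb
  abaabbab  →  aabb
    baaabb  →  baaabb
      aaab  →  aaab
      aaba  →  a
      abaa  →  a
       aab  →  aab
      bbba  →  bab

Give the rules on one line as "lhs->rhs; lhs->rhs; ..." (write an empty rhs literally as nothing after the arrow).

aba->; bba->ab

  | abaaabaa => aabaa => aa
  | bbbaaba => bababa => bba => ab
  | babbbab => bababb => bbb
  | abaabbab => abbab => aabb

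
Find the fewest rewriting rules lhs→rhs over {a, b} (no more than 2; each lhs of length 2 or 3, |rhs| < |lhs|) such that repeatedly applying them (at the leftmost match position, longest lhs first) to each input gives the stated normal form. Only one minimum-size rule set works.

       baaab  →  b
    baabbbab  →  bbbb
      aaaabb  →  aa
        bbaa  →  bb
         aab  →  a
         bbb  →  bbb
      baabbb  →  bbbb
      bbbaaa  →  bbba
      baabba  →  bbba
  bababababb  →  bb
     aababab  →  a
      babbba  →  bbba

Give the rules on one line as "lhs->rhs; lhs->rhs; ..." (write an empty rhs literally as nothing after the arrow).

ab->; baa->b

  | baaab => bab => b
  | baabbbab => bbbbab => bbbb
  | aaaabb => aaab => aa
  | bbaa => bb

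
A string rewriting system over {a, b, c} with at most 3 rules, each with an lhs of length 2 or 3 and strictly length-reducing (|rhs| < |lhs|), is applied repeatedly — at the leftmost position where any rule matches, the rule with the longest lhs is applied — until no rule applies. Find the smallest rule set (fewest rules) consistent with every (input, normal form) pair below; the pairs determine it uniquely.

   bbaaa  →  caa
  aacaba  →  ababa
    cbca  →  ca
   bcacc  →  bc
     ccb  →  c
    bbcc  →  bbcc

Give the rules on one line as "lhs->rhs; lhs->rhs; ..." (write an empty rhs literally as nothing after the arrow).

  | bbaaa => caa
  | aacaba => ababa
  | cbca => ca
  | bcacc => bcbc => bc

ac->b; bba->c; cb->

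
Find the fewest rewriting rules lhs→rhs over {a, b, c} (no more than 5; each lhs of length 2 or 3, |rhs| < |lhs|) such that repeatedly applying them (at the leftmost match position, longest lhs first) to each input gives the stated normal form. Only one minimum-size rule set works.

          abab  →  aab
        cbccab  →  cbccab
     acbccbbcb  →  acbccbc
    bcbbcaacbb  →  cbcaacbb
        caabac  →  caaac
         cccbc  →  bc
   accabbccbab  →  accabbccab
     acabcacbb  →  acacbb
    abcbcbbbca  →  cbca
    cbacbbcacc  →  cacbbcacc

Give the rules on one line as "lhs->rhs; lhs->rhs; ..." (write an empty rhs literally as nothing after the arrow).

abc->b; ba->a; bcb->c; ccc->

  | abab => aab
  | cbccab
  | acbccbbcb => acbccbc
  | bcbbcaacbb => cbcaacbb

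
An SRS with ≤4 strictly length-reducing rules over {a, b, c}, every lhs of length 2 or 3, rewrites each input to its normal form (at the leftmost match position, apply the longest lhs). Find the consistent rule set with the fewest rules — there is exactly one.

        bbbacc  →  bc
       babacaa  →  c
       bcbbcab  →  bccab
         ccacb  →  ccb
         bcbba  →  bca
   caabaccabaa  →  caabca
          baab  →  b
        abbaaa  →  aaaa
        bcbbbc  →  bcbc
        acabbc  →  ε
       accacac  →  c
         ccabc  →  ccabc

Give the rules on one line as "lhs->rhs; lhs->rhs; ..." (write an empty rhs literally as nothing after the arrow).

ac->; baa->ac; bb->

  | bbbacc => bacc => bc
  | babacaa => babaa => baac => acc => c
  | bcbbcab => bccab
  | ccacb => ccb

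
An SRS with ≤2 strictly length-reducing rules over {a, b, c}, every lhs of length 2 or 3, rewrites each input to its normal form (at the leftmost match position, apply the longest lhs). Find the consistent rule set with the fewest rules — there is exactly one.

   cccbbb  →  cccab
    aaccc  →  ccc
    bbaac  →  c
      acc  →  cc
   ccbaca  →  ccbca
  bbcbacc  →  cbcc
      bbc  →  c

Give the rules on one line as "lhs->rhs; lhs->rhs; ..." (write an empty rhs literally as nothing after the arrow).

ac->c; bb->a

  | cccbbb => cccab
  | aaccc => accc => ccc
  | bbaac => aaac => aac => ac => c
  | acc => cc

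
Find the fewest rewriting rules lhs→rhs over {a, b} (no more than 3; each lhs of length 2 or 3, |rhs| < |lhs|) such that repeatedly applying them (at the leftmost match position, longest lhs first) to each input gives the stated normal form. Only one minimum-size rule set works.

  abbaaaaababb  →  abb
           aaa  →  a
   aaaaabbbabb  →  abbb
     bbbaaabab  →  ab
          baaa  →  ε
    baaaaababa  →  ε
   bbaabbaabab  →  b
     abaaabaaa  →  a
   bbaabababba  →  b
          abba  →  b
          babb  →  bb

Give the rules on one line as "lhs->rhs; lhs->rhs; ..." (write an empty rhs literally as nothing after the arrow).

aa->; ba->; bba->ab

  | abbaaaaababb => aabaaaababb => baaaababb => aaababb => ababb => abb
  | aaa => a
  | aaaaabbbabb => aaabbbabb => abbbabb => ababbb => abbb
  | bbbaaabab => babaabab => baabab => abab => ab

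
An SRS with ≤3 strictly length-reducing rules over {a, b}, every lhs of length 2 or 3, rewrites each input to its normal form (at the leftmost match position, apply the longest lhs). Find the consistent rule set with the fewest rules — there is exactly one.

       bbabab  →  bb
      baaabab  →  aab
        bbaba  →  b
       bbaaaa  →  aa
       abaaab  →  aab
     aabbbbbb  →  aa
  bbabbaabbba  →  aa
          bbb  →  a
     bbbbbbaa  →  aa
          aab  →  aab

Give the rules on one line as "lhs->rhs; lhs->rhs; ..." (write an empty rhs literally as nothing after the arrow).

  | bbabab => bbab => bb
  | baaabab => aabab => aab
  | bbaba => bba => b
  | bbaaaa => baaa => aa

aaa->aa; ba->; bbb->a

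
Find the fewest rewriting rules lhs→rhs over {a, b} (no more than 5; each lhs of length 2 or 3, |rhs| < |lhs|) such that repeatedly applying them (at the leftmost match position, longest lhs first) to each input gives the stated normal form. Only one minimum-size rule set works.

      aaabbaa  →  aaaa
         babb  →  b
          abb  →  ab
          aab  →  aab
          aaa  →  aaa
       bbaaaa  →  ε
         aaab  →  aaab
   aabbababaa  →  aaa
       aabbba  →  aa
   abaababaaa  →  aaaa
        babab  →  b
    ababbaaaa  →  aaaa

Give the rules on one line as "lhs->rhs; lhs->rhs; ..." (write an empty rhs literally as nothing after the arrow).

aba->a; ba->; baa->ba; bb->b

  | aaabbaa => aaabaa => aaaa
  | babb => bb => b
  | abb => ab
  | aab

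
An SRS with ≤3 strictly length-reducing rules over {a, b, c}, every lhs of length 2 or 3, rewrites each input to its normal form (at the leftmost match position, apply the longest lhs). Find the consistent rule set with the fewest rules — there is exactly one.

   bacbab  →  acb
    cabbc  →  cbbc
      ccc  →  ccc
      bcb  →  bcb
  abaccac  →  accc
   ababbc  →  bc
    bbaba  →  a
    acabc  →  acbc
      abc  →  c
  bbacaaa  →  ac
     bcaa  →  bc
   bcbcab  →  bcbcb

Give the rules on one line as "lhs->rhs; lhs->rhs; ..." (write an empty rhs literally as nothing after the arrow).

ab->; ba->a; ca->c

  | bacbab => acbab => acab => acb
  | cabbc => cbbc
  | ccc
  | bcb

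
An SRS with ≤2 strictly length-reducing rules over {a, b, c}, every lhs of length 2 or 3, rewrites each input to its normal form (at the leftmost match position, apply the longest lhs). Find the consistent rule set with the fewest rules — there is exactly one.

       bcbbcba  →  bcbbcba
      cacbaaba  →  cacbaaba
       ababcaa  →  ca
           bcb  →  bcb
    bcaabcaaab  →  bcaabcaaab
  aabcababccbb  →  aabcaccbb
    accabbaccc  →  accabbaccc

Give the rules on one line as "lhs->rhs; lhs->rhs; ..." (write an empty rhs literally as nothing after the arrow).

  | bcbbcba
  | cacbaaba
  | ababcaa => acaa => ca
  | bcb

aca->c; bab->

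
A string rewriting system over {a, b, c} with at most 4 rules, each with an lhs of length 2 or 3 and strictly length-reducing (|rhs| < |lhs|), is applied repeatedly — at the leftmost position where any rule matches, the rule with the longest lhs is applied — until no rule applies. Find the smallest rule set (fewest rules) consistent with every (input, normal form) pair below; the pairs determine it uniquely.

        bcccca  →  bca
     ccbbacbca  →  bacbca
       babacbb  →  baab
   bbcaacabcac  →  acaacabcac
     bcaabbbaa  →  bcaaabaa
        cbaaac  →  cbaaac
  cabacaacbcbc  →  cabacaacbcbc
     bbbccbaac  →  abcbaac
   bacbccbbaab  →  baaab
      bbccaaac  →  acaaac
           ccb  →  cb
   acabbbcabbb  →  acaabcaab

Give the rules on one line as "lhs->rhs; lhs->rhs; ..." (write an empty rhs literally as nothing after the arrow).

  | bcccca => bccca => bcca => bca
  | ccbbacbca => cbbacbca => bacbca
  | babacbb => baacbb => baab
  | bbcaacabcac => acaacabcac

bab->ba; bb->a; cbb->b; cc->c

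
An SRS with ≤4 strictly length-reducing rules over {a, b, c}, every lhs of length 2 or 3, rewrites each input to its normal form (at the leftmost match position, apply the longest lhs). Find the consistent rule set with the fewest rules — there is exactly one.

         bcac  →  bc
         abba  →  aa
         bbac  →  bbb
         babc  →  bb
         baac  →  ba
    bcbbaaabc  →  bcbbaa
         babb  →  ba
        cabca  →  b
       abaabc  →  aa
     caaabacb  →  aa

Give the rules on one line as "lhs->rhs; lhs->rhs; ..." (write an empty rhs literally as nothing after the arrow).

  | bcac => bc
  | abba => aba => aa
  | bbac => bbb
  | babc => bac => bb

ab->a; ac->b; ca->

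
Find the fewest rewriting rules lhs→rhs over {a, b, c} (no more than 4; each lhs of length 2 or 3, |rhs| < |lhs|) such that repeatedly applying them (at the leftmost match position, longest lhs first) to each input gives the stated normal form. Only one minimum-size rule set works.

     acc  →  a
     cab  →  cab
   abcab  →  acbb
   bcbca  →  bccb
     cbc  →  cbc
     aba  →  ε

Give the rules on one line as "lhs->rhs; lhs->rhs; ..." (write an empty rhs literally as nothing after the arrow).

  | acc => a
  | cab
  | abcab => acbb
  | bcbca => bccb

aba->; acc->a; bca->cb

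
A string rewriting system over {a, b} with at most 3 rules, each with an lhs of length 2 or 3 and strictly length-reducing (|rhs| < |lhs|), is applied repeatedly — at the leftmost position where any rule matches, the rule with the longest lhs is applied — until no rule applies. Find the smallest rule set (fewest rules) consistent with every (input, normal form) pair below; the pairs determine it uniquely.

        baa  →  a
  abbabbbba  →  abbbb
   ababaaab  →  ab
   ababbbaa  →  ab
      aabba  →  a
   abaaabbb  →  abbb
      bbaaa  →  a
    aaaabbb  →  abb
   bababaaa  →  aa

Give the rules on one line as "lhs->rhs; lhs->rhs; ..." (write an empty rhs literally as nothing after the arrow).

  | baa => a
  | abbabbbba => abbbbba => abbbb
  | ababaaab => abaaab => aaab => ab
  | ababbbaa => abbbaa => abba => ab

aaa->a; aab->a; ba->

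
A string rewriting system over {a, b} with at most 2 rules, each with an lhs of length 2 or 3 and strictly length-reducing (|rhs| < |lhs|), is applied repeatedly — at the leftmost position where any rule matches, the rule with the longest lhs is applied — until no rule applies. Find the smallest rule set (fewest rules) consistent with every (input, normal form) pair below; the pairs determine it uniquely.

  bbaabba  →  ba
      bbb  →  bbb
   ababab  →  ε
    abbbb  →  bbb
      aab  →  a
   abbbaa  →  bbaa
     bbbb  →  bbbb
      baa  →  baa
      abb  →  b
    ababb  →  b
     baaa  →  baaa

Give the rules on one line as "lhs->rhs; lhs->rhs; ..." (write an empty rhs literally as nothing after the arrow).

ab->; bab->

  | bbaabba => bbaba => ba
  | bbb
  | ababab => abab => ab => ε
  | abbbb => bbb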